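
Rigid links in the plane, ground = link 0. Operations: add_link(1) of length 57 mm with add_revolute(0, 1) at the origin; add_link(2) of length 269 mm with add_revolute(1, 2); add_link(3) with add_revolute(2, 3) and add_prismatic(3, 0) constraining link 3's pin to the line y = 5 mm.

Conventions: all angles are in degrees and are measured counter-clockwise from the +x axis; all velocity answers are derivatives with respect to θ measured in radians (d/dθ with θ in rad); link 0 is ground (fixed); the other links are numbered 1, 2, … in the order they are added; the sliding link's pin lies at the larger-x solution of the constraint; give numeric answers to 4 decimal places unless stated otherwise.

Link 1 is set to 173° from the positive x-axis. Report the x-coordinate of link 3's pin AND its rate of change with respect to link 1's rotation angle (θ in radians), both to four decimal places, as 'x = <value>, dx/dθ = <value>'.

geometry: r = 57 mm, L = 269 mm, e = 5 mm
crank pin P = (r cos θ, r sin θ) = (-56.575131, 6.946553)
h = r sin θ − e = 6.946553 − 5 = 1.946553
x = r cos θ + √(L² − h²) = -56.575131 + 268.992957 = 212.417826
dx/dθ = −r sin θ − h·r cos θ/√(L² − h²) (θ in radians; h = 1.946553) = -6.537150

x = 212.4178, dx/dθ = -6.5371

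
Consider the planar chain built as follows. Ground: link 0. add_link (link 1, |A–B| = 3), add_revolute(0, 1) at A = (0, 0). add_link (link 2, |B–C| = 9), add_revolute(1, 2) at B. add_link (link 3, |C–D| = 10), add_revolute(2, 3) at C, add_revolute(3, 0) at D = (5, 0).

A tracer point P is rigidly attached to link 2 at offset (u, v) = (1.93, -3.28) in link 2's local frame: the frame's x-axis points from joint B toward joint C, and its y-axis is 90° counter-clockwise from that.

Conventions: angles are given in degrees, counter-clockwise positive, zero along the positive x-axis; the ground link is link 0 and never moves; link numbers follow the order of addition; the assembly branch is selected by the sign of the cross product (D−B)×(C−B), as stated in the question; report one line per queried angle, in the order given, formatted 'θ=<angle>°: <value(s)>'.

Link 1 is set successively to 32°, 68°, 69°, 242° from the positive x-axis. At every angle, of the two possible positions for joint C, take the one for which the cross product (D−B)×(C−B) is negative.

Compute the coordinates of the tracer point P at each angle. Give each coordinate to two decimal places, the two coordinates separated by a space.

A=(0,0), D=(5.00,0)
θ=32°: B = A + 3.00·(cos32°, sin32°) = (2.5441, 1.5898)
θ=32°: |BD| = 2.9255
θ=32°: circle(B,9.00) ∩ circle(D,10.00): a=-1.7846, h=8.8213
θ=32°:   candidates: C₊=(5.8397,9.9647) cross=25.807; C₋=(-3.7475,-4.8457) cross=-25.807
θ=32°:   branch - wants cross < 0 → take C=(-3.7475,-4.8457) (cross=-25.807)
θ=32°: ex = (C−B)/|BC| = (-0.6991,-0.7150); ey = (0.7150,-0.6991)
θ=32°: P = B + 1.93·ex + -3.28·ey = (-1.1504,2.5027)
θ=68°: B = A + 3.00·(cos68°, sin68°) = (1.1238, 2.7816)
θ=68°: |BD| = 4.7709
θ=68°: circle(B,9.00) ∩ circle(D,10.00): a=0.3942, h=8.9914
θ=68°:   candidates: C₊=(6.6863,9.8568) cross=42.897; C₋=(-3.7980,-4.7534) cross=-42.897
θ=68°:   branch - wants cross < 0 → take C=(-3.7980,-4.7534) (cross=-42.897)
θ=68°: ex = (C−B)/|BC| = (-0.5469,-0.8372); ey = (0.8372,-0.5469)
θ=68°: P = B + 1.93·ex + -3.28·ey = (-2.6777,2.9595)
θ=69°: B = A + 3.00·(cos69°, sin69°) = (1.0751, 2.8007)
θ=69°: |BD| = 4.8217
θ=69°: circle(B,9.00) ∩ circle(D,10.00): a=0.4406, h=8.9892
θ=69°:   candidates: C₊=(6.6552,9.8621) cross=43.343; C₋=(-3.7877,-4.7724) cross=-43.343
θ=69°:   branch - wants cross < 0 → take C=(-3.7877,-4.7724) (cross=-43.343)
θ=69°: ex = (C−B)/|BC| = (-0.5403,-0.8415); ey = (0.8415,-0.5403)
θ=69°: P = B + 1.93·ex + -3.28·ey = (-2.7277,2.9489)
θ=242°: B = A + 3.00·(cos242°, sin242°) = (-1.4084, -2.6488)
θ=242°: |BD| = 6.9343
θ=242°: circle(B,9.00) ∩ circle(D,10.00): a=2.0971, h=8.7523
θ=242°:   candidates: C₊=(-2.8136,6.2408) cross=60.691; C₋=(3.8730,-9.9363) cross=-60.691
θ=242°:   branch - wants cross < 0 → take C=(3.8730,-9.9363) (cross=-60.691)
θ=242°: ex = (C−B)/|BC| = (0.5868,-0.8097); ey = (0.8097,0.5868)
θ=242°: P = B + 1.93·ex + -3.28·ey = (-2.9317,-6.1364)

θ=32°: -1.15 2.50
θ=68°: -2.68 2.96
θ=69°: -2.73 2.95
θ=242°: -2.93 -6.14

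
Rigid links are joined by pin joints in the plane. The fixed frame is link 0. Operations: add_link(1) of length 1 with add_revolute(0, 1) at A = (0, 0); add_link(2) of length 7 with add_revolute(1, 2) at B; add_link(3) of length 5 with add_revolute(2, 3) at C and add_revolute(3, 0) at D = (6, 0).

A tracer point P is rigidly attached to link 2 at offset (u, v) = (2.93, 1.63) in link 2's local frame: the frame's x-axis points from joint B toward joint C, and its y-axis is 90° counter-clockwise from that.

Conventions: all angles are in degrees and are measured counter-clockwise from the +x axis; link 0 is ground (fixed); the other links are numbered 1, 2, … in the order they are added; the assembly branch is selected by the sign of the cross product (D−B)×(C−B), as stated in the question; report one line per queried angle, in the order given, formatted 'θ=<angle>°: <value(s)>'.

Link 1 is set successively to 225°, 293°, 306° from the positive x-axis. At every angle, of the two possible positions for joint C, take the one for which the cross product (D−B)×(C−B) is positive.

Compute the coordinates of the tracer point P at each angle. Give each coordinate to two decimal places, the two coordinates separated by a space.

A=(0,0), D=(6.00,0)
θ=225°: B = A + 1.00·(cos225°, sin225°) = (-0.7071, -0.7071)
θ=225°: |BD| = 6.7443
θ=225°: circle(B,7.00) ∩ circle(D,5.00): a=5.1514, h=4.7395
θ=225°:   candidates: C₊=(3.9190,4.5464) cross=31.964; C₋=(4.9128,-4.8804) cross=-31.964
θ=225°:   branch + wants cross > 0 → take C=(3.9190,4.5464) (cross=31.964)
θ=225°: ex = (C−B)/|BC| = (0.6609,0.7505); ey = (-0.7505,0.6609)
θ=225°: P = B + 2.93·ex + 1.63·ey = (0.0059,2.5691)
θ=293°: B = A + 1.00·(cos293°, sin293°) = (0.3907, -0.9205)
θ=293°: |BD| = 5.6843
θ=293°: circle(B,7.00) ∩ circle(D,5.00): a=4.9532, h=4.9463
θ=293°:   candidates: C₊=(4.4776,4.7626) cross=28.116; C₋=(6.0796,-4.9994) cross=-28.116
θ=293°:   branch + wants cross > 0 → take C=(4.4776,4.7626) (cross=28.116)
θ=293°: ex = (C−B)/|BC| = (0.5838,0.8119); ey = (-0.8119,0.5838)
θ=293°: P = B + 2.93·ex + 1.63·ey = (0.7780,2.4099)
θ=306°: B = A + 1.00·(cos306°, sin306°) = (0.5878, -0.8090)
θ=306°: |BD| = 5.4723
θ=306°: circle(B,7.00) ∩ circle(D,5.00): a=4.9290, h=4.9704
θ=306°:   candidates: C₊=(4.7278,4.8355) cross=27.200; C₋=(6.1974,-4.9961) cross=-27.200
θ=306°:   branch + wants cross > 0 → take C=(4.7278,4.8355) (cross=27.200)
θ=306°: ex = (C−B)/|BC| = (0.5914,0.8064); ey = (-0.8064,0.5914)
θ=306°: P = B + 2.93·ex + 1.63·ey = (1.0063,2.5176)

θ=225°: 0.01 2.57
θ=293°: 0.78 2.41
θ=306°: 1.01 2.52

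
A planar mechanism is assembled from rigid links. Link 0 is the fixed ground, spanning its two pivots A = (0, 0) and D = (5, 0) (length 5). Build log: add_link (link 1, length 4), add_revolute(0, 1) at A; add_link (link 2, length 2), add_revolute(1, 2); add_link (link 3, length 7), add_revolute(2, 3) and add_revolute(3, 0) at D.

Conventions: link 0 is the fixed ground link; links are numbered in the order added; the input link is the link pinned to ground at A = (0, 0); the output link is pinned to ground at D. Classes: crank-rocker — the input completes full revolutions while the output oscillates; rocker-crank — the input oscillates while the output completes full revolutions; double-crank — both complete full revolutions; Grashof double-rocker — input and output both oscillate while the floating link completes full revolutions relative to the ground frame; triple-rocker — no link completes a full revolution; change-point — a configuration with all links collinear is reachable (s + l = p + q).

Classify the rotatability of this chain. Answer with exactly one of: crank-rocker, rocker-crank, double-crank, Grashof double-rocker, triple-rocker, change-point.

lengths: ground=5, input=4, coupler=2, output=7
sorted: s=2 (shortest), l=7 (longest), p+q=9
s + l = 9 vs p + q = 9
s + l = p + q → change-point (collinear configuration reachable)

change-point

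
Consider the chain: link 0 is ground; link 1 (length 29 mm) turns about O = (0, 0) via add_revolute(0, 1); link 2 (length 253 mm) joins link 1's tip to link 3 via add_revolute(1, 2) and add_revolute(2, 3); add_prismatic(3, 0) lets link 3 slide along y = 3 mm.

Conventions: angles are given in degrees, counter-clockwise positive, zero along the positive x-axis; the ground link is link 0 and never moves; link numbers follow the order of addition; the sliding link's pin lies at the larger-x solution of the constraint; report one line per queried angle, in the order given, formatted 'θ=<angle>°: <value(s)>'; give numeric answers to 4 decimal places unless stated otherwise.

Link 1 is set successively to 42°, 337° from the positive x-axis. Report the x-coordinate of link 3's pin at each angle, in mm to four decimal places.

geometry: r = 29 mm, L = 253 mm, e = 3 mm
θ=42°: crank pin P = (r cos θ, r sin θ) = (21.551200, 19.404788)
θ=42°: h = r sin θ − e = 19.404788 − 3 = 16.404788
θ=42°: x = r cos θ + √(L² − h²) = 21.551200 + 252.467588 = 274.018788
θ=337°: crank pin P = (r cos θ, r sin θ) = (26.694641, -11.331203)
θ=337°: h = r sin θ − e = -11.331203 − 3 = -14.331203
θ=337°: x = r cos θ + √(L² − h²) = 26.694641 + 252.593778 = 279.288419

θ=42°: 274.0188
θ=337°: 279.2884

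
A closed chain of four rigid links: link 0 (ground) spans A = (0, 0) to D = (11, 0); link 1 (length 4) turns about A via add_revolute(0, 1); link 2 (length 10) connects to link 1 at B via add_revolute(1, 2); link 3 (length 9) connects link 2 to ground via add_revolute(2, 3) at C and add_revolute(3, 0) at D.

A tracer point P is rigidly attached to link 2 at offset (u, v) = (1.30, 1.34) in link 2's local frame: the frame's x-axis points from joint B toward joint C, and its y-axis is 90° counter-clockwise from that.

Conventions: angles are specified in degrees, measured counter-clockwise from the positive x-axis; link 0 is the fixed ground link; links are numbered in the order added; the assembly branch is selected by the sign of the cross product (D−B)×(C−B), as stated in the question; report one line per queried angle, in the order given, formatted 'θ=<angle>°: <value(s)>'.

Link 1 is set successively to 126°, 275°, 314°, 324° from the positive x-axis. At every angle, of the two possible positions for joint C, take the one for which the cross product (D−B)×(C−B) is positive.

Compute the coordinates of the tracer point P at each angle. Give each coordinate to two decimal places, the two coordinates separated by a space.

A=(0,0), D=(11.00,0)
θ=126°: B = A + 4.00·(cos126°, sin126°) = (-2.3511, 3.2361)
θ=126°: |BD| = 13.7377
θ=126°: circle(B,10.00) ∩ circle(D,9.00): a=7.5604, h=6.5453
θ=126°:   candidates: C₊=(6.5383,7.8162) cross=89.917; C₋=(3.4547,-4.9059) cross=-89.917
θ=126°:   branch + wants cross > 0 → take C=(6.5383,7.8162) (cross=89.917)
θ=126°: ex = (C−B)/|BC| = (0.8889,0.4580); ey = (-0.4580,0.8889)
θ=126°: P = B + 1.30·ex + 1.34·ey = (-1.8093,5.0227)
θ=275°: B = A + 4.00·(cos275°, sin275°) = (0.3486, -3.9848)
θ=275°: |BD| = 11.3723
θ=275°: circle(B,10.00) ∩ circle(D,9.00): a=6.5215, h=7.5809
θ=275°:   candidates: C₊=(3.8004,5.4006) cross=86.212; C₋=(9.1130,-8.8000) cross=-86.212
θ=275°:   branch + wants cross > 0 → take C=(3.8004,5.4006) (cross=86.212)
θ=275°: ex = (C−B)/|BC| = (0.3452,0.9385); ey = (-0.9385,0.3452)
θ=275°: P = B + 1.30·ex + 1.34·ey = (-0.4603,-2.3021)
θ=314°: B = A + 4.00·(cos314°, sin314°) = (2.7786, -2.8774)
θ=314°: |BD| = 8.7103
θ=314°: circle(B,10.00) ∩ circle(D,9.00): a=5.4458, h=8.3871
θ=314°:   candidates: C₊=(5.1482,6.8378) cross=73.054; C₋=(10.6893,-8.9946) cross=-73.054
θ=314°:   branch + wants cross > 0 → take C=(5.1482,6.8378) (cross=73.054)
θ=314°: ex = (C−B)/|BC| = (0.2370,0.9715); ey = (-0.9715,0.2370)
θ=314°: P = B + 1.30·ex + 1.34·ey = (1.7848,-1.2969)
θ=324°: B = A + 4.00·(cos324°, sin324°) = (3.2361, -2.3511)
θ=324°: |BD| = 8.1121
θ=324°: circle(B,10.00) ∩ circle(D,9.00): a=5.2271, h=8.5251
θ=324°:   candidates: C₊=(5.7680,7.3230) cross=69.156; C₋=(10.7097,-8.9953) cross=-69.156
θ=324°:   branch + wants cross > 0 → take C=(5.7680,7.3230) (cross=69.156)
θ=324°: ex = (C−B)/|BC| = (0.2532,0.9674); ey = (-0.9674,0.2532)
θ=324°: P = B + 1.30·ex + 1.34·ey = (2.2689,-0.7542)

θ=126°: -1.81 5.02
θ=275°: -0.46 -2.30
θ=314°: 1.78 -1.30
θ=324°: 2.27 -0.75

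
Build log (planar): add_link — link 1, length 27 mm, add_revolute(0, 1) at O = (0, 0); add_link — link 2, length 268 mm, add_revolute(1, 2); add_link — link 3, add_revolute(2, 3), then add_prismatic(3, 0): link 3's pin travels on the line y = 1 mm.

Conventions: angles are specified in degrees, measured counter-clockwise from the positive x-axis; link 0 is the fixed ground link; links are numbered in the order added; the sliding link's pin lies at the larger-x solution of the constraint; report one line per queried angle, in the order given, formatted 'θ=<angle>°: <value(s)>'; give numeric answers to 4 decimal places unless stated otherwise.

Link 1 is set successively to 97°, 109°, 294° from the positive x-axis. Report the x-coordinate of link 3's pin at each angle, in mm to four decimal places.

geometry: r = 27 mm, L = 268 mm, e = 1 mm
θ=97°: crank pin P = (r cos θ, r sin θ) = (-3.290472, 26.798746)
θ=97°: h = r sin θ − e = 26.798746 − 1 = 25.798746
θ=97°: x = r cos θ + √(L² − h²) = -3.290472 + 266.755365 = 263.464893
θ=109°: crank pin P = (r cos θ, r sin θ) = (-8.790340, 25.529002)
θ=109°: h = r sin θ − e = 25.529002 − 1 = 24.529002
θ=109°: x = r cos θ + √(L² − h²) = -8.790340 + 266.875117 = 258.084777
θ=294°: crank pin P = (r cos θ, r sin θ) = (10.981889, -24.665727)
θ=294°: h = r sin θ − e = -24.665727 − 1 = -25.665727
θ=294°: x = r cos θ + √(L² − h²) = 10.981889 + 266.768196 = 277.750085

θ=97°: 263.4649
θ=109°: 258.0848
θ=294°: 277.7501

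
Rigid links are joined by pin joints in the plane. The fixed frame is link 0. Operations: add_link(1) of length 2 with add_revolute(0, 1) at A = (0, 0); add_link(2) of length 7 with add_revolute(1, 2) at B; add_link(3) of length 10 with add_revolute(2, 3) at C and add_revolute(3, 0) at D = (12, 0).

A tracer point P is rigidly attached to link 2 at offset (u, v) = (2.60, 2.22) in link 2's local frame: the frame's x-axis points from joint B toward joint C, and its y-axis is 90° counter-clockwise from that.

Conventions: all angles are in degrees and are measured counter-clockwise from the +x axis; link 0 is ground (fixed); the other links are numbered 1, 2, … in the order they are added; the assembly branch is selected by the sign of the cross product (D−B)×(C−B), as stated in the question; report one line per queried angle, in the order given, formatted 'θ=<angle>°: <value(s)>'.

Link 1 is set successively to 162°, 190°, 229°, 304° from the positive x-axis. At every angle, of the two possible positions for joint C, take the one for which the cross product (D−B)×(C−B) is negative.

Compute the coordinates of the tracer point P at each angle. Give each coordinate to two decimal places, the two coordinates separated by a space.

A=(0,0), D=(12.00,0)
θ=162°: B = A + 2.00·(cos162°, sin162°) = (-1.9021, 0.6180)
θ=162°: |BD| = 13.9158
θ=162°: circle(B,7.00) ∩ circle(D,10.00): a=5.1255, h=4.7675
θ=162°:   candidates: C₊=(3.4300,5.1532) cross=66.344; C₋=(3.0066,-4.3724) cross=-66.344
θ=162°:   branch - wants cross < 0 → take C=(3.0066,-4.3724) (cross=-66.344)
θ=162°: ex = (C−B)/|BC| = (0.7012,-0.7129); ey = (0.7129,0.7012)
θ=162°: P = B + 2.60·ex + 2.22·ey = (1.5038,0.3212)
θ=190°: B = A + 2.00·(cos190°, sin190°) = (-1.9696, -0.3473)
θ=190°: |BD| = 13.9739
θ=190°: circle(B,7.00) ∩ circle(D,10.00): a=5.1621, h=4.7278
θ=190°:   candidates: C₊=(3.0734,4.5074) cross=66.066; C₋=(3.3084,-4.9454) cross=-66.066
θ=190°:   branch - wants cross < 0 → take C=(3.3084,-4.9454) (cross=-66.066)
θ=190°: ex = (C−B)/|BC| = (0.7540,-0.6569); ey = (0.6569,0.7540)
θ=190°: P = B + 2.60·ex + 2.22·ey = (1.4490,-0.3813)
θ=229°: B = A + 2.00·(cos229°, sin229°) = (-1.3121, -1.5094)
θ=229°: |BD| = 13.3974
θ=229°: circle(B,7.00) ∩ circle(D,10.00): a=4.7954, h=5.0995
θ=229°:   candidates: C₊=(2.8782,4.0978) cross=68.320; C₋=(4.0272,-6.0361) cross=-68.320
θ=229°:   branch - wants cross < 0 → take C=(4.0272,-6.0361) (cross=-68.320)
θ=229°: ex = (C−B)/|BC| = (0.7628,-0.6467); ey = (0.6467,0.7628)
θ=229°: P = B + 2.60·ex + 2.22·ey = (2.1067,-1.4974)
θ=304°: B = A + 2.00·(cos304°, sin304°) = (1.1184, -1.6581)
θ=304°: |BD| = 11.0072
θ=304°: circle(B,7.00) ∩ circle(D,10.00): a=3.1869, h=6.2324
θ=304°:   candidates: C₊=(3.3301,4.9833) cross=68.602; C₋=(5.2078,-7.3393) cross=-68.602
θ=304°:   branch - wants cross < 0 → take C=(5.2078,-7.3393) (cross=-68.602)
θ=304°: ex = (C−B)/|BC| = (0.5842,-0.8116); ey = (0.8116,0.5842)
θ=304°: P = B + 2.60·ex + 2.22·ey = (4.4391,-2.4713)

θ=162°: 1.50 0.32
θ=190°: 1.45 -0.38
θ=229°: 2.11 -1.50
θ=304°: 4.44 -2.47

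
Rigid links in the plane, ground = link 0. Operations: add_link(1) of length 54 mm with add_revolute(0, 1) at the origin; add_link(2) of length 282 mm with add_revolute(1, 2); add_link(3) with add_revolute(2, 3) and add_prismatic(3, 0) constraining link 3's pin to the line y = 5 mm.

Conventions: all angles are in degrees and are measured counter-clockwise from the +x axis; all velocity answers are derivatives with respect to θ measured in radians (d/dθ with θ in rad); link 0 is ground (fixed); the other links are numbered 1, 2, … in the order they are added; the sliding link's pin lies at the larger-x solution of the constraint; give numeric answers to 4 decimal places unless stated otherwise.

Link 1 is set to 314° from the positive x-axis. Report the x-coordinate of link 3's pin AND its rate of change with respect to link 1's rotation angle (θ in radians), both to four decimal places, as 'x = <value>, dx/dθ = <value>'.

geometry: r = 54 mm, L = 282 mm, e = 5 mm
crank pin P = (r cos θ, r sin θ) = (37.511552, -38.844349)
h = r sin θ − e = -38.844349 − 5 = -43.844349
x = r cos θ + √(L² − h²) = 37.511552 + 278.570768 = 316.082320
dx/dθ = −r sin θ − h·r cos θ/√(L² − h²) (θ in radians; h = -43.844349) = 44.748305

x = 316.0823, dx/dθ = 44.7483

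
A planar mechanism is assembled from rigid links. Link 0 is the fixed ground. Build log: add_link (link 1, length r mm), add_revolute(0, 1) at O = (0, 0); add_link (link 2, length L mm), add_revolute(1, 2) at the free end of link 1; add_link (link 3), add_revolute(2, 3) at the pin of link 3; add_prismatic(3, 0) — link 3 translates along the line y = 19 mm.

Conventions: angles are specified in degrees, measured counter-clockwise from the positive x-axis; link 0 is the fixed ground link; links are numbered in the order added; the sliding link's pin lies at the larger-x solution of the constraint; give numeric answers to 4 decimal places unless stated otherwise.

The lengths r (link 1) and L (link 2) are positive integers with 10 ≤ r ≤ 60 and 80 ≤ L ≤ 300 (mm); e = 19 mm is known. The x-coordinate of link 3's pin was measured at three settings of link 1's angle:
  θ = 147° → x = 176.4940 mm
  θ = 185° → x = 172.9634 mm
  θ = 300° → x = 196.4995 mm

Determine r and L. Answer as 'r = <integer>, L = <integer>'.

constraint per measurement: (x − r cos θ)² + (r sin θ − e)² = L²
subtracting the θ₁ and θ₂ equations cancels the r² and L² terms:
r = (x₁² − x₂²) / (2[(x₁cos θ₁ + e sin θ₁) − (x₂cos θ₂ + e sin θ₂)]) = 16.9996 → r = 17
L² = (x₁ − r cos θ₁)² + (r sin θ₁ − e)² = 36480.9862 → L = 191.0000 → L = 191
check at θ₃=300°: x = 196.4995 (printed 196.4995) ✓

r = 17, L = 191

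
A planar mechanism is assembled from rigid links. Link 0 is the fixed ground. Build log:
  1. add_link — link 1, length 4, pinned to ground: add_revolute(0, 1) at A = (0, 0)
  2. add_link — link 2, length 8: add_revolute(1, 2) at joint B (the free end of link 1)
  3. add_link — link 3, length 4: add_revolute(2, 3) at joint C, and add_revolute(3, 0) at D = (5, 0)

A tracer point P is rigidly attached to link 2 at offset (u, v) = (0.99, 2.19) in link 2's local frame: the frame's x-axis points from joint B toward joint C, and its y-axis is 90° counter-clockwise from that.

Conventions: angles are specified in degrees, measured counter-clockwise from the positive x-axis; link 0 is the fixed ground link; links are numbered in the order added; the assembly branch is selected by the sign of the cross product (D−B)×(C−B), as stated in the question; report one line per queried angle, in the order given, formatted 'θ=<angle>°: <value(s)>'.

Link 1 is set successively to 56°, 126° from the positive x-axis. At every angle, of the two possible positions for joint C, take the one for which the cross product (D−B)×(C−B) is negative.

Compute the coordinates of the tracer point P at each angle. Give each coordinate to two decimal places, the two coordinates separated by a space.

A=(0,0), D=(5.00,0)
θ=56°: B = A + 4.00·(cos56°, sin56°) = (2.2368, 3.3162)
θ=56°: |BD| = 4.3165
θ=56°: circle(B,8.00) ∩ circle(D,4.00): a=7.7183, h=2.1042
θ=56°:   candidates: C₊=(8.7942,-1.2664) cross=9.083; C₋=(5.5611,-3.9605) cross=-9.083
θ=56°:   branch - wants cross < 0 → take C=(5.5611,-3.9605) (cross=-9.083)
θ=56°: ex = (C−B)/|BC| = (0.4155,-0.9096); ey = (0.9096,0.4155)
θ=56°: P = B + 0.99·ex + 2.19·ey = (4.6401,3.3257)
θ=126°: B = A + 4.00·(cos126°, sin126°) = (-2.3511, 3.2361)
θ=126°: |BD| = 8.0319
θ=126°: circle(B,8.00) ∩ circle(D,4.00): a=7.0040, h=3.8657
θ=126°:   candidates: C₊=(5.6167,3.9522) cross=31.049; C₋=(2.5018,-3.1239) cross=-31.049
θ=126°:   branch - wants cross < 0 → take C=(2.5018,-3.1239) (cross=-31.049)
θ=126°: ex = (C−B)/|BC| = (0.6066,-0.7950); ey = (0.7950,0.6066)
θ=126°: P = B + 0.99·ex + 2.19·ey = (-0.0096,3.7775)

θ=56°: 4.64 3.33
θ=126°: -0.01 3.78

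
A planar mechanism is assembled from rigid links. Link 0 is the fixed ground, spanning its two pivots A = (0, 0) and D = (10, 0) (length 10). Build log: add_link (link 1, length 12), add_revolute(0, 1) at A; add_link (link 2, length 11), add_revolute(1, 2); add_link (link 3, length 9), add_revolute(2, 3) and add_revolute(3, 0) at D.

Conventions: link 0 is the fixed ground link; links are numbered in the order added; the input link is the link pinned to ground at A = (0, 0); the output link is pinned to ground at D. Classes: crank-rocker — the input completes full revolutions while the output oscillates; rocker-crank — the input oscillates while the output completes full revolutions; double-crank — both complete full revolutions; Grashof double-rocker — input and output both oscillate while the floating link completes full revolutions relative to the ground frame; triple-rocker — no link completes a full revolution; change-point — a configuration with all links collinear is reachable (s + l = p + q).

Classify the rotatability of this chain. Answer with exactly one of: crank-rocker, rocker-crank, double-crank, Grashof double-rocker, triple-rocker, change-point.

lengths: ground=10, input=12, coupler=11, output=9
sorted: s=9 (shortest), l=12 (longest), p+q=21
s + l = 21 vs p + q = 21
s + l = p + q → change-point (collinear configuration reachable)

change-point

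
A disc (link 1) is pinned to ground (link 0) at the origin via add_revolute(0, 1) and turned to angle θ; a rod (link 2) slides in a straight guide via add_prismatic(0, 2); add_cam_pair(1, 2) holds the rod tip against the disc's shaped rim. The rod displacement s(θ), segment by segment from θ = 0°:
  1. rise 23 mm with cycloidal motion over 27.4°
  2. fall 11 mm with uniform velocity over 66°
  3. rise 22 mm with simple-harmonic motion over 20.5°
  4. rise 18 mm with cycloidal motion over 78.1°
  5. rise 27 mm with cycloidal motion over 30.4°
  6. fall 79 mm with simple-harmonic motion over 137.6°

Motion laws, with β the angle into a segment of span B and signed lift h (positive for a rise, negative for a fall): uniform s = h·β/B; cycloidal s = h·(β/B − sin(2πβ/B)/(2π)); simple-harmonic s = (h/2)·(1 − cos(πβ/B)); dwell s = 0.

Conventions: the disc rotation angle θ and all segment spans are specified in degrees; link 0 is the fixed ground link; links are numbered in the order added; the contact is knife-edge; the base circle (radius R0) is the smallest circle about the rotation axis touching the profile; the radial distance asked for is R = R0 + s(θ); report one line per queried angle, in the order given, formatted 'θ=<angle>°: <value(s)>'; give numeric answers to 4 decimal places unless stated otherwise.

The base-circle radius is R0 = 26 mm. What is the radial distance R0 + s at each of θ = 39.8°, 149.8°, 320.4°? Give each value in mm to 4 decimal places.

segment 1 (0° to 27.4°, cycloidal, h = 23) is passed completely: s = 0.0000 + (23) = 23.0000
θ = 39.8° falls in segment 2 (27.4° to 93.4°, uniform, h = -11): β = 39.8 − 27.4 = 12.4°, B = 66°; Δs = -11·12.4/66 = -2.0667; s = 23.0000 − 2.0667 = 20.9333
segment 2 (27.4° to 93.4°, uniform, h = -11) is passed completely: s = 23.0000 + (-11) = 12.0000
segment 3 (93.4° to 113.9°, simple-harmonic, h = 22) is passed completely: s = 12.0000 + (22) = 34.0000
θ = 149.8° falls in segment 4 (113.9° to 192°, cycloidal, h = 18): β = 149.8 − 113.9 = 35.9°, B = 78.1°; Δs = 18·(0.4597 − sin(2π·0.4597)/(2π)) = 7.5558; s = 34.0000 + 7.5558 = 41.5558
segment 4 (113.9° to 192°, cycloidal, h = 18) is passed completely: s = 34.0000 + (18) = 52.0000
segment 5 (192° to 222.4°, cycloidal, h = 27) is passed completely: s = 52.0000 + (27) = 79.0000
θ = 320.4° falls in segment 6 (222.4° to 360°, simple-harmonic, h = -79): β = 320.4 − 222.4 = 98°, B = 137.6°; Δs = -79/2·(1 − cos(π·0.7122)) = -63.9259; s = 79.0000 − 63.9259 = 15.0741
θ=39.8°: R = R0 + s = 26 + 20.9333 = 46.9333
θ=149.8°: R = R0 + s = 26 + 41.5558 = 67.5558
θ=320.4°: R = R0 + s = 26 + 15.0741 = 41.0741

θ=39.8°: 46.9333
θ=149.8°: 67.5558
θ=320.4°: 41.0741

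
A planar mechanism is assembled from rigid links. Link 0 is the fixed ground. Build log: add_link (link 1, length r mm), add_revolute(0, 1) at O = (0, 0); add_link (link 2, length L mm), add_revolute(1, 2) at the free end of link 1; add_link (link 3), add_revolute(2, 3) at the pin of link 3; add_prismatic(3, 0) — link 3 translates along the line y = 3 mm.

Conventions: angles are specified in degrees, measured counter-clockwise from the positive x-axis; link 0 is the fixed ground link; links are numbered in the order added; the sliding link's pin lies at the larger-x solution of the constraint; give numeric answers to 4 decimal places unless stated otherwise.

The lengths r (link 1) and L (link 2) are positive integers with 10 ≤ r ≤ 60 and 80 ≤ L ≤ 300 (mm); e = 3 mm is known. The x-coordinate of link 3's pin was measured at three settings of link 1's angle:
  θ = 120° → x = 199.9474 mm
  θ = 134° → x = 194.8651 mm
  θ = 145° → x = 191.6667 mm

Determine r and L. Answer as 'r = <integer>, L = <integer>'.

constraint per measurement: (x − r cos θ)² + (r sin θ − e)² = L²
subtracting the θ₁ and θ₂ equations cancels the r² and L² terms:
r = (x₁² − x₂²) / (2[(x₁cos θ₁ + e sin θ₁) − (x₂cos θ₂ + e sin θ₂)]) = 28.0002 → r = 28
L² = (x₁ − r cos θ₁)² + (r sin θ₁ − e)² = 46224.9977 → L = 215.0000 → L = 215
check at θ₃=145°: x = 191.6667 (printed 191.6667) ✓

r = 28, L = 215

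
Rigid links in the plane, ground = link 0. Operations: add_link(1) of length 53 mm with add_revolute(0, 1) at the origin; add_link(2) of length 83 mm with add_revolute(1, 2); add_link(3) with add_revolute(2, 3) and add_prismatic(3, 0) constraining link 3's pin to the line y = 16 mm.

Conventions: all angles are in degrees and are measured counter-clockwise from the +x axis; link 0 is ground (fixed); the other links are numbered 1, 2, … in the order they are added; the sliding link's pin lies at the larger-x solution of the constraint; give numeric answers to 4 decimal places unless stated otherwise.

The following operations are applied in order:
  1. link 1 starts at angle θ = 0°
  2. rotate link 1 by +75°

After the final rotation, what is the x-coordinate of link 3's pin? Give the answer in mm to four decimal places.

geometry: r = 53 mm, L = 83 mm, e = 16 mm; θ starts at 0°
rotate link 1 by +75°: θ ← 0° +75° = 75°
crank pin P = (r cos θ, r sin θ) = (13.717409, 51.194069)
h = r sin θ − e = 51.194069 − 16 = 35.194069
x = r cos θ + √(L² − h²) = 13.717409 + 75.168993 = 88.886402

88.8864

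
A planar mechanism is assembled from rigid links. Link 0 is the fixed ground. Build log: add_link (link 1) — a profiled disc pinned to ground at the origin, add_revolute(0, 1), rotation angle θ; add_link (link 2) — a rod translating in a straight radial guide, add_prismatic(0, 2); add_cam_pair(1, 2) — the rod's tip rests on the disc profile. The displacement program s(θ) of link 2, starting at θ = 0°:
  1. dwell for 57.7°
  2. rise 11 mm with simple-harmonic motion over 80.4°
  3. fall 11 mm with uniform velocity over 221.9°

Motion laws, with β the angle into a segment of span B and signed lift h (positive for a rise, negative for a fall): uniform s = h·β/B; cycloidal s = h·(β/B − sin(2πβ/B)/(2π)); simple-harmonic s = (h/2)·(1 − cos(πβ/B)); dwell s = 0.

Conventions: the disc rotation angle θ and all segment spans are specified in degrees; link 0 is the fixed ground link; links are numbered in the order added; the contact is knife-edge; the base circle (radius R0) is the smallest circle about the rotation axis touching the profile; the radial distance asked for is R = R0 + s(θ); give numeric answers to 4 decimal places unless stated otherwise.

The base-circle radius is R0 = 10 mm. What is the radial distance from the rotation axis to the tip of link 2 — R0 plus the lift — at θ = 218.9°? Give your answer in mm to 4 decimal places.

seg 1 [0°–57.7°] dwell: s stays 0.0000
seg 2 [57.7°–138.1°] simple-harmonic, h=11: full span → s += 11 → s = 11.0000
seg 3 [138.1°–360°] uniform, h=-11: θ=218.9° here. β=80.8, B=221.9. -11·80.8/221.9 = -4.0054 → s = 6.9946
R = R0 + s = 10 + 6.9946 = 16.9946

16.9946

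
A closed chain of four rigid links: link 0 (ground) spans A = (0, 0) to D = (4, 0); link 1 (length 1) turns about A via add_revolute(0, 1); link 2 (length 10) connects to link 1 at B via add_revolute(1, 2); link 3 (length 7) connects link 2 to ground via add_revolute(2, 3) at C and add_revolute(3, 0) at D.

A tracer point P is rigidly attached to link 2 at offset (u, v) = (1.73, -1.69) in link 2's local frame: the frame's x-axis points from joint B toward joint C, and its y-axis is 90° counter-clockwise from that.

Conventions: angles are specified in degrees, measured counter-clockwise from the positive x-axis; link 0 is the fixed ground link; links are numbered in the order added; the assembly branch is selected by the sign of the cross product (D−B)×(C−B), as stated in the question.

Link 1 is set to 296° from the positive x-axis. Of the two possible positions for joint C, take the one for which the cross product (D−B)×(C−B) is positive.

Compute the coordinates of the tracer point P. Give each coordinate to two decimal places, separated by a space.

A=(0,0), D=(4.00,0)
B = A + 1.00·(cos296°, sin296°) = (0.4384, -0.8988)
|BD| = 3.6733
circle(B,10.00) ∩ circle(D,7.00): a=8.7787, h=4.7891
  candidates: C₊=(7.7784,5.8927) cross=17.592; C₋=(10.1220,-3.3943) cross=-17.592
  branch + wants cross > 0 → take C=(7.7784,5.8927) (cross=17.592)
ex = (C−B)/|BC| = (0.7340,0.6791); ey = (-0.6791,0.7340)
P = B + 1.73·ex + -1.69·ey = (2.8560,-0.9643)

2.86 -0.96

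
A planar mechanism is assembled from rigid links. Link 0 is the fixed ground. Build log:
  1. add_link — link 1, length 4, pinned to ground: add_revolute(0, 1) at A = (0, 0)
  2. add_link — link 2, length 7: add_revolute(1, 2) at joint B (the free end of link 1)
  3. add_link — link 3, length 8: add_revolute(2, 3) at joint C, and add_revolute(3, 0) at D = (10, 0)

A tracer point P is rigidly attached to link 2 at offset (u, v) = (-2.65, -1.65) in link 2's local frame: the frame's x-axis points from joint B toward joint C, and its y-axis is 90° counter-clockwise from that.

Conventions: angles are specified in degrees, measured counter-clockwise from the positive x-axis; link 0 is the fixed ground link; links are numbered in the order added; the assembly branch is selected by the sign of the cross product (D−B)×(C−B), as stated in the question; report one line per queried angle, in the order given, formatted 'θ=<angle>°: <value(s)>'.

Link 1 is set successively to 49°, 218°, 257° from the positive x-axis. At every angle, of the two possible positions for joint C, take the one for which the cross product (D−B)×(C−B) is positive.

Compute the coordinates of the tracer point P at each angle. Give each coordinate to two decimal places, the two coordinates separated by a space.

A=(0,0), D=(10.00,0)
θ=49°: B = A + 4.00·(cos49°, sin49°) = (2.6242, 3.0188)
θ=49°: |BD| = 7.9696
θ=49°: circle(B,7.00) ∩ circle(D,8.00): a=3.0438, h=6.3036
θ=49°:   candidates: C₊=(7.8289,7.6998) cross=50.238; C₋=(3.0534,-3.9680) cross=-50.238
θ=49°:   branch + wants cross > 0 → take C=(7.8289,7.6998) (cross=50.238)
θ=49°: ex = (C−B)/|BC| = (0.7435,0.6687); ey = (-0.6687,0.7435)
θ=49°: P = B + -2.65·ex + -1.65·ey = (1.7572,0.0199)
θ=218°: B = A + 4.00·(cos218°, sin218°) = (-3.1520, -2.4626)
θ=218°: |BD| = 13.3806
θ=218°: circle(B,7.00) ∩ circle(D,8.00): a=6.1298, h=3.3802
θ=218°:   candidates: C₊=(2.2509,1.9880) cross=45.229; C₋=(3.4951,-4.6569) cross=-45.229
θ=218°:   branch + wants cross > 0 → take C=(2.2509,1.9880) (cross=45.229)
θ=218°: ex = (C−B)/|BC| = (0.7719,0.6358); ey = (-0.6358,0.7719)
θ=218°: P = B + -2.65·ex + -1.65·ey = (-4.1484,-5.4211)
θ=257°: B = A + 4.00·(cos257°, sin257°) = (-0.8998, -3.8975)
θ=257°: |BD| = 11.5757
θ=257°: circle(B,7.00) ∩ circle(D,8.00): a=5.1399, h=4.7520
θ=257°:   candidates: C₊=(2.3400,2.3076) cross=55.007; C₋=(5.5400,-6.6414) cross=-55.007
θ=257°:   branch + wants cross > 0 → take C=(2.3400,2.3076) (cross=55.007)
θ=257°: ex = (C−B)/|BC| = (0.4628,0.8864); ey = (-0.8864,0.4628)
θ=257°: P = B + -2.65·ex + -1.65·ey = (-0.6637,-7.0102)

θ=49°: 1.76 0.02
θ=218°: -4.15 -5.42
θ=257°: -0.66 -7.01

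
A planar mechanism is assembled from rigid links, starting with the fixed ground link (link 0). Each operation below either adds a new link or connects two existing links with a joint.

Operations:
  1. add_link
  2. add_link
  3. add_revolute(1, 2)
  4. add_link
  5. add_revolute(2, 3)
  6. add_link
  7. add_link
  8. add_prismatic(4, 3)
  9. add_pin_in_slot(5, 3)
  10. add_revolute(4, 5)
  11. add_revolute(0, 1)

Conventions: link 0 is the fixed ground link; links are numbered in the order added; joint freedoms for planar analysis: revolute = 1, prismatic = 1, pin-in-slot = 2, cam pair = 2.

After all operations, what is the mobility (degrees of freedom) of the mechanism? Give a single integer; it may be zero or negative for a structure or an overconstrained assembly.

ground; <1,0,0>
#1 <2,0,0>
#2 <3,0,0>
R:1↔2 J1 <3,1,0>
#3 <4,1,0>
R:2↔3 J1 <4,2,0>
#4 <5,2,0>
#5 <6,2,0>
P:4↔3 J1 <6,3,0>
PS:5↔3 J2 <6,3,1>
R:4↔5 J1 <6,4,1>
R:0↔1 J1 <6,5,1>
3×5 − 2×5 − 1×1 = 4

M = 4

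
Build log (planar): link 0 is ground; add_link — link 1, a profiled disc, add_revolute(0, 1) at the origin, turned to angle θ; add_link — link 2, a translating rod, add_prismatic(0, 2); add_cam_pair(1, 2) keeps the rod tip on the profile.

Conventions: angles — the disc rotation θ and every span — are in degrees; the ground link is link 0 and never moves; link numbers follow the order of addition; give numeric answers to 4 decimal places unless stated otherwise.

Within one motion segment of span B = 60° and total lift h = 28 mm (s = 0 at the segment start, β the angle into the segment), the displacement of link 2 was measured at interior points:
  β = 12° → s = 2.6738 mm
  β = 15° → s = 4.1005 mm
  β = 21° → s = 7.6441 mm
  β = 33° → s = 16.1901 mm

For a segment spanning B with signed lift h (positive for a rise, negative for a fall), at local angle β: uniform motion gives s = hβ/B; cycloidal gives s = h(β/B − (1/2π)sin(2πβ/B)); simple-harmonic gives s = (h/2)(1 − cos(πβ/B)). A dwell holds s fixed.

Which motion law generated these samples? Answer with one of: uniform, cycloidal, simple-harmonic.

candidates at β/B = r: uniform s = h·r (linear in β); cycloidal s = h·(r − sin(2πr)/(2π)); simple-harmonic s = (h/2)(1 − cos(πr))
β=12°: printed 2.6738 | uniform 5.6000, cycloidal 1.3618, simple-harmonic 2.6738
β=15°: printed 4.1005 | uniform 7.0000, cycloidal 2.5437, simple-harmonic 4.1005
β=21°: printed 7.6441 | uniform 9.8000, cycloidal 6.1947, simple-harmonic 7.6441
β=33°: printed 16.1901 | uniform 15.4000, cycloidal 16.7771, simple-harmonic 16.1901
only one law matches every sample → simple-harmonic

simple-harmonic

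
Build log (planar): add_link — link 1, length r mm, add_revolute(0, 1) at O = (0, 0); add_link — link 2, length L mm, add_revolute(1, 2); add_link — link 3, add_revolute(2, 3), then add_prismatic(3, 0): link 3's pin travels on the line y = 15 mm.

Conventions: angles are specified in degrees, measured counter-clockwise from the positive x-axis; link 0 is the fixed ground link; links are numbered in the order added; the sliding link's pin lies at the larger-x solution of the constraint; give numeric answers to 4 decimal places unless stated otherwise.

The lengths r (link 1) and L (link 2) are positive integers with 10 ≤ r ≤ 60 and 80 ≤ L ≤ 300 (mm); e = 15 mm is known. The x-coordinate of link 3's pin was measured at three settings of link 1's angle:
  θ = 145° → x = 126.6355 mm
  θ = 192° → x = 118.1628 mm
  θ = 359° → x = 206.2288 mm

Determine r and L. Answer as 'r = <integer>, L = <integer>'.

constraint per measurement: (x − r cos θ)² + (r sin θ − e)² = L²
subtracting the θ₁ and θ₂ equations cancels the r² and L² terms:
r = (x₁² − x₂²) / (2[(x₁cos θ₁ + e sin θ₁) − (x₂cos θ₂ + e sin θ₂)]) = 44.0002 → r = 44
L² = (x₁ − r cos θ₁)² + (r sin θ₁ − e)² = 26568.9971 → L = 163.0000 → L = 163
check at θ₃=359°: x = 206.2288 (printed 206.2288) ✓

r = 44, L = 163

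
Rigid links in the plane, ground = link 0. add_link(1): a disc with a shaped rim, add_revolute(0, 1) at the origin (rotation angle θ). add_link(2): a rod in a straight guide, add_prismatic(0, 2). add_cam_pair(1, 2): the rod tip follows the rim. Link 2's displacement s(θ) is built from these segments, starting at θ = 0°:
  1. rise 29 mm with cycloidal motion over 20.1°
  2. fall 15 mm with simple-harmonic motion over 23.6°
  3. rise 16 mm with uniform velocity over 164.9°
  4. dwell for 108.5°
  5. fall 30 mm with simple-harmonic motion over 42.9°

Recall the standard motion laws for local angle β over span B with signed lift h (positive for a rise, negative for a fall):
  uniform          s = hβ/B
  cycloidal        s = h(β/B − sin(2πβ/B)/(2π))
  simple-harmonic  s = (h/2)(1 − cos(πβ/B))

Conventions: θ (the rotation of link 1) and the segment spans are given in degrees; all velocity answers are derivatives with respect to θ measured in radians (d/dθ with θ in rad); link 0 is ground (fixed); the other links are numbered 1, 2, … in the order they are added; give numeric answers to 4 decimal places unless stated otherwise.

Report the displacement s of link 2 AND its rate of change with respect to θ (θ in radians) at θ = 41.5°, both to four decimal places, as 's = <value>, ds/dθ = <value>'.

segment 1 (0° to 20.1°, cycloidal, h = 29) is passed completely: s = 0.0000 + (29) = 29.0000
θ = 41.5° falls in segment 2 (20.1° to 43.7°, simple-harmonic, h = -15): β = 41.5 − 20.1 = 21.4°, B = 23.6°; Δs = -15/2·(1 − cos(π·0.9068)) = -14.6807; s = 29.0000 − 14.6807 = 14.3193
velocity in seg [20.1°–43.7°] (simple-harmonic), θ in radians: β = 21.4° = 0.3735 rad, B = 23.6° = 0.4119 rad; ds/dθ = (πh/(2B)) sin(πβ/B) = (π·(-15)/(2·0.4119)) sin(π·0.9068) = -16.514158 mm/rad

s = 14.3193, ds/dθ = -16.5142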